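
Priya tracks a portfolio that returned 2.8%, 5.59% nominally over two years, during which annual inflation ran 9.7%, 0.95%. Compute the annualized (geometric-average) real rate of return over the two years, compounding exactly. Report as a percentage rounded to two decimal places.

-1.00%

Compound the nominal returns: 1.0280 × 1.0559 = 1.08546520.
Compound inflation: 1.0970 × 1.0095 = 1.10742150.
Deflate: 1.08546520 / 1.10742150 = 0.98017349.
Annualized real rate = 0.98017349^(1/2) − 1 = -0.9963% → -1.00%.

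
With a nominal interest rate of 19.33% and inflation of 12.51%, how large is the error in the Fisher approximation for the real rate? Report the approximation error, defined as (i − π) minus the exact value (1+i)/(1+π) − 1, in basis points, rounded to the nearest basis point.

76 basis points

Approximate: r ≈ 19.330% − 12.510% = 6.8200%
Exact: (1 + 0.1933)/(1 + 0.1251) − 1 = 6.0617%
Error = 6.8200% − 6.0617% = 0.7583% → 76 basis points.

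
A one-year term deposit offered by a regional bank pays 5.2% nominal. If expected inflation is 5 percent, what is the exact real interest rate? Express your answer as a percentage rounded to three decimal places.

By the Fisher identity, 1 + r = (1 + i)/(1 + π).
1 + r = 1.05200 / 1.05000 = 1.0019048
r = 1.0019048 − 1 = 0.19048%, i.e. 0.190%.

0.190%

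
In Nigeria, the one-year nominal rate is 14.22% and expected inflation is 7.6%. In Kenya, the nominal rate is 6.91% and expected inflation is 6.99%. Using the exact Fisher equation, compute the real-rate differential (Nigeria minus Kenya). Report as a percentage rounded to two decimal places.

6.23%

Nigeria: (1 + 0.1422)/(1 + 0.0760) − 1 = 6.1524%
Kenya: (1 + 0.0691)/(1 + 0.0699) − 1 = -0.0748%
Differential = 6.1524% − (-0.0748%) = 6.2272% → 6.23%.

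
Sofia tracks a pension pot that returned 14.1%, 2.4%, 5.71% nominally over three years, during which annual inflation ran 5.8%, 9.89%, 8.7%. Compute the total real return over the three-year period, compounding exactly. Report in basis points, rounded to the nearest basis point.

-227 basis points

Nominal growth factor = 1.1410 × 1.0240 × 1.0571 = 1.235099
Price-level growth factor = 1.0580 × 1.0989 × 1.0870 = 1.263786
Real growth factor = 1.235099 / 1.263786 = 0.977301
Total real return = 0.977301 − 1 → -227 basis points.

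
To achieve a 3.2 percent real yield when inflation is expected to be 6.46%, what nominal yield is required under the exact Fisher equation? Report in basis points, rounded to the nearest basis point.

987 basis points

(1 + i) = (1 + r)(1 + π) = 1.03200 × 1.06460 = 1.0986672
i = 1.0986672 − 1, so the required nominal rate is 987 basis points.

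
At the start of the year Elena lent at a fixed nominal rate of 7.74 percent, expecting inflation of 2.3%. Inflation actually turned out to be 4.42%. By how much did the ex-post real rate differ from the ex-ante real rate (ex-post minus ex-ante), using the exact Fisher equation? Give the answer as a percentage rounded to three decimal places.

Ex-ante: (1 + 0.0774)/(1 + 0.0230) − 1 = 5.3177%
Ex-post: (1 + 0.0774)/(1 + 0.0442) − 1 = 3.1795%
Difference (ex-post − ex-ante) = -2.1382% → -2.138%.

-2.138%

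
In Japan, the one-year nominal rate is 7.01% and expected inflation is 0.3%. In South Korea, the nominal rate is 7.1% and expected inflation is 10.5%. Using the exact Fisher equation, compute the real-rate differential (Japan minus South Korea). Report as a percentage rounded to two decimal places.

Japan: (1 + 0.0701)/(1 + 0.0030) − 1 = 6.6899%
South Korea: (1 + 0.0710)/(1 + 0.1050) − 1 = -3.0769%
Differential = 6.6899% − (-3.0769%) = 9.7669% → 9.77%.

9.77%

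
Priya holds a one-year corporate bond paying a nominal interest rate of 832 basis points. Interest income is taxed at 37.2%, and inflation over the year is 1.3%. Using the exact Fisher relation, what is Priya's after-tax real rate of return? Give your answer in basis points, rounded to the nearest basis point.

After-tax nominal return = 8.32% × (1 − 0.372) = 5.22496%.
1 + r = 1.0522496 / 1.01300 = 1.038746
After-tax real rate = 1.038746 − 1 → 387 basis points.

387 basis points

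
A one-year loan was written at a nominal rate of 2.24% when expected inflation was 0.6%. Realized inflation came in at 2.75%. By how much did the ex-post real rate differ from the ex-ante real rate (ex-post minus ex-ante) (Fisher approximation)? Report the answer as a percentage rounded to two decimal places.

-2.15%

Ex-ante: 2.24% − 0.6% = 1.640%
Ex-post: 2.24% − 2.75% = -0.510%
Difference (ex-post − ex-ante) = -2.1500% → -2.15%.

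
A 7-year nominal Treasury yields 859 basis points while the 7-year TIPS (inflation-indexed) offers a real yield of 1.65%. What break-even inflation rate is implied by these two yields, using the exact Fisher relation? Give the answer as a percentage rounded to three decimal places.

6.827%

(1 + π) = (1 + i)/(1 + r) = 1.08590 / 1.01650 = 1.068273
Break-even inflation = 1.068273 − 1 → 6.827%.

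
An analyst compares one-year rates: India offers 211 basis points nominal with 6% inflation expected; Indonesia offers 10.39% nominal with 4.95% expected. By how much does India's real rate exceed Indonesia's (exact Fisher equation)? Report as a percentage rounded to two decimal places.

-8.85%

India: (1 + 0.0211)/(1 + 0.0600) − 1 = -3.6698%
Indonesia: (1 + 0.1039)/(1 + 0.0495) − 1 = 5.1834%
Differential = -3.6698% − 5.1834% = -8.8532% → -8.85%.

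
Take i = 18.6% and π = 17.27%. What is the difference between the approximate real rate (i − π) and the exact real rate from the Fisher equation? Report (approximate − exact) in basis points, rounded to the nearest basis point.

Approximate: r ≈ 18.600% − 17.270% = 1.3300%
Exact: (1 + 0.1860)/(1 + 0.1727) − 1 = 1.1341%
Error = 1.3300% − 1.1341% = 0.1959% → 20 basis points.

20 basis points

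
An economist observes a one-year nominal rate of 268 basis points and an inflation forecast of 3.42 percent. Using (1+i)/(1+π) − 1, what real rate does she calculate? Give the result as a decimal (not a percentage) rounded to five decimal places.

1 + r = 1.02680 / 1.03420 = 0.9928447
r = 0.9928447 − 1 = -0.71553%, i.e. -0.00716.

-0.00716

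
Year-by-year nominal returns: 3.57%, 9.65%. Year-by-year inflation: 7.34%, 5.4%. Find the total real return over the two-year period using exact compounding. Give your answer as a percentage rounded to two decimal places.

Compound the nominal returns: 1.0357 × 1.0965 = 1.135645.
Compound inflation: 1.0734 × 1.0540 = 1.131364.
Deflate: 1.135645 / 1.131364 = 1.003784.
Total real return = 1.003784 − 1 → 0.38%.

0.38%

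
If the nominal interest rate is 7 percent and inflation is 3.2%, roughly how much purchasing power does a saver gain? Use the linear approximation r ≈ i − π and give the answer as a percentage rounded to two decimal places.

3.80%

r ≈ i − π = 7% − 3.2% = 3.80%.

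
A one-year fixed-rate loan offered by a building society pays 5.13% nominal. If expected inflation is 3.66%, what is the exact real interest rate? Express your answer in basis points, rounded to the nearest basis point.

142 basis points

1 + r = 1.05130 / 1.03660 = 1.014181
r = 1.014181 − 1 = 1.4181%, i.e. 142 basis points.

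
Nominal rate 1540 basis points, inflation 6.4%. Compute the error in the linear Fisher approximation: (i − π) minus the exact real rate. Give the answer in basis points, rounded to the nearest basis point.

Approximate: r ≈ 15.400% − 6.400% = 9.0000%
Exact: (1 + 0.1540)/(1 + 0.0640) − 1 = 8.4586%
Error = 9.0000% − 8.4586% = 0.5414% → 54 basis points.

54 basis points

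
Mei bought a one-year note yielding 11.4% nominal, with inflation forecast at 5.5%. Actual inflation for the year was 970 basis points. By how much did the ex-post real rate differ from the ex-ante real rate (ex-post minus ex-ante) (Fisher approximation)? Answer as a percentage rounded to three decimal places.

Ex-ante: 11.4% − 5.5% = 5.900%
Ex-post: 11.4% − 9.7% = 1.700%
Difference (ex-post − ex-ante) = -4.2000% → -4.200%.

-4.200%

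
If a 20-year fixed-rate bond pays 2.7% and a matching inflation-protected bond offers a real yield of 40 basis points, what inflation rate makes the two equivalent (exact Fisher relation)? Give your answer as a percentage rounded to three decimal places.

2.291%

(1 + π) = (1 + i)/(1 + r) = 1.02700 / 1.00400 = 1.022908
Break-even inflation = 1.022908 − 1 → 2.291%.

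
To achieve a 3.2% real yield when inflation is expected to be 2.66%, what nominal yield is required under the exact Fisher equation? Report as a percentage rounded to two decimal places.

5.95%

(1 + i) = (1 + r)(1 + π) = 1.03200 × 1.02660 = 1.0594512
i = 1.0594512 − 1, so the required nominal rate is 5.95%.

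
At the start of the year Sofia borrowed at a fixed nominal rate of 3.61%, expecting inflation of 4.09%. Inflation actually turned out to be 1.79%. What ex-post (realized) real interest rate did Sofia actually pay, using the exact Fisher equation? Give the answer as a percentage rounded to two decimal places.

1.79%

Ex-post: (1 + 0.0361)/(1 + 0.0179) − 1 = 1.7880%
So the realized real rate is 1.79%.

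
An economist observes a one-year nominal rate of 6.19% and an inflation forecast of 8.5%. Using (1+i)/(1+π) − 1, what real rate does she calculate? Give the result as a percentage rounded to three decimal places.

-2.129%

By the Fisher equation, 1 + r = (1 + i)/(1 + π).
1 + r = 1.06190 / 1.08500 = 0.978710
r = 0.978710 − 1 = -2.1290%, i.e. -2.129%.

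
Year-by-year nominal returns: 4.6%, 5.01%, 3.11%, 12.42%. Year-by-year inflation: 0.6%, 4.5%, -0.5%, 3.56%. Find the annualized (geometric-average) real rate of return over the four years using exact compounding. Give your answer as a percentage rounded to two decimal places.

4.12%

Nominal growth factor = 1.0460 × 1.0501 × 1.0311 × 1.1242 = 1.27322955
Price-level growth factor = 1.0060 × 1.0450 × 0.9950 × 1.0356 = 1.08325174
Real growth factor = 1.27322955 / 1.08325174 = 1.17537735
Annualized real rate = 1.17537735^(1/4) − 1 = 4.1224% → 4.12%.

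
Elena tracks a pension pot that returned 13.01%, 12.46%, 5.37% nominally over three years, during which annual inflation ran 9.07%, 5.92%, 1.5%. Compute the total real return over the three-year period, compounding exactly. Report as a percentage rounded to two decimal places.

14.20%

Compound the nominal returns: 1.1301 × 1.1246 × 1.0537 = 1.339158.
Compound inflation: 1.0907 × 1.0592 × 1.0150 = 1.172598.
Deflate: 1.339158 / 1.172598 = 1.142043.
Total real return = 1.142043 − 1 → 14.20%.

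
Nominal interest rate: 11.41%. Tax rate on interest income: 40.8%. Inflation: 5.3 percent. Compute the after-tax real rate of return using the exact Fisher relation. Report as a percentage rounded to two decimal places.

After-tax nominal return = 11.41% × (1 − 0.408) = 6.75472%.
1 + r = 1.0675472 / 1.05300 = 1.013815
After-tax real rate = 1.013815 − 1 → 1.38%.

1.38%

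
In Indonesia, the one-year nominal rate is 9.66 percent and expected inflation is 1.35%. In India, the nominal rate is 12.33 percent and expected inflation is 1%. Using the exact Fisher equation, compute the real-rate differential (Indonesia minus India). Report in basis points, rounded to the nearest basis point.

Indonesia: (1 + 0.0966)/(1 + 0.0135) − 1 = 8.1993%
India: (1 + 0.1233)/(1 + 0.0100) − 1 = 11.2178%
Differential = 8.1993% − 11.2178% = -3.0185% → -302 basis points.

-302 basis points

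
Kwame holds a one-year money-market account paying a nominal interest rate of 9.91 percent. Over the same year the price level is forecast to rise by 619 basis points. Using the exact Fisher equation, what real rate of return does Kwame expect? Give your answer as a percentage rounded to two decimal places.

3.50%

By the Fisher equation, 1 + r = (1 + i)/(1 + π).
1 + r = 1.09910 / 1.06190 = 1.035032
r = 1.035032 − 1 = 3.5032%, i.e. 3.50%.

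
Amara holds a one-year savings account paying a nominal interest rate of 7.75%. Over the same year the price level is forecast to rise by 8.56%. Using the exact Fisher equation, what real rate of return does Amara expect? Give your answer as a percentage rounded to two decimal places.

By the Fisher equation, 1 + r = (1 + i)/(1 + π).
1 + r = 1.07750 / 1.08560 = 0.992539
r = 0.992539 − 1 = -0.7461%, i.e. -0.75%.

-0.75%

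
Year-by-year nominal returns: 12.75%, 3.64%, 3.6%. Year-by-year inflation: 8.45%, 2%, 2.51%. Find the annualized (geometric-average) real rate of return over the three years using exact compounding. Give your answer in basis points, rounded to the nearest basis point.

220 basis points

Compound the nominal returns: 1.1275 × 1.0364 × 1.0360 = 1.21060848.
Compound inflation: 1.0845 × 1.0200 × 1.0251 = 1.13395537.
Deflate: 1.21060848 / 1.13395537 = 1.06759799.
Annualized real rate = 1.06759799^(1/3) − 1 = 2.2043% → 220 basis points.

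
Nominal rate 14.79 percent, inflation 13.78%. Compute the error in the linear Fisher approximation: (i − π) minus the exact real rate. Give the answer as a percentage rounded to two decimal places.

0.12%

Approximate: r ≈ 14.790% − 13.780% = 1.0100%
Exact: (1 + 0.1479)/(1 + 0.1378) − 1 = 0.8877%
Error = 1.0100% − 0.8877% = 0.1223% → 0.12%.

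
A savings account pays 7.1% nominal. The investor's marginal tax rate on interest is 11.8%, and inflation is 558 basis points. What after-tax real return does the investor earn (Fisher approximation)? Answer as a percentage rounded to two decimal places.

0.68%

After-tax nominal return = 7.1% × (1 − 0.118) = 6.2622%.
r ≈ 6.2622% − 5.58% → 0.68%.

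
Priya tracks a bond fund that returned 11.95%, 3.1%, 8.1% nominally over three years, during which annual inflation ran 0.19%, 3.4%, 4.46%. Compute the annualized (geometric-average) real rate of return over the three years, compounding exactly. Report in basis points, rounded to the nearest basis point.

Compound the nominal returns: 1.1195 × 1.0310 × 1.0810 = 1.24769506.
Compound inflation: 1.0019 × 1.0340 × 1.0446 = 1.08216862.
Deflate: 1.24769506 / 1.08216862 = 1.15295809.
Annualized real rate = 1.15295809^(1/3) − 1 = 4.8587% → 486 basis points.

486 basis points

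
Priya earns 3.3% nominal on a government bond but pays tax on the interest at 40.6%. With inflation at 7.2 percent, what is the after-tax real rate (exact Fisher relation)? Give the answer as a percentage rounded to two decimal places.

After-tax nominal return = 3.3% × (1 − 0.406) = 1.9602%.
1 + r = 1.019602 / 1.07200 = 0.951121
After-tax real rate = 0.951121 − 1 → -4.89%.

-4.89%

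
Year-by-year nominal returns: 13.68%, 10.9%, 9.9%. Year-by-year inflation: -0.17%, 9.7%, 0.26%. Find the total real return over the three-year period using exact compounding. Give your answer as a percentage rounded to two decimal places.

26.19%

Compound the nominal returns: 1.1368 × 1.1090 × 1.0990 = 1.385522.
Compound inflation: 0.9983 × 1.0970 × 1.0026 = 1.097982.
Deflate: 1.385522 / 1.097982 = 1.261880.
Total real return = 1.261880 − 1 → 26.19%.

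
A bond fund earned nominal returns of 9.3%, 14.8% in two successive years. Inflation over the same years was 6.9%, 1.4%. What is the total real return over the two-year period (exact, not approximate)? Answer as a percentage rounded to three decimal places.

15.757%

Nominal growth factor = 1.0930 × 1.1480 = 1.254764
Price-level growth factor = 1.0690 × 1.0140 = 1.083966
Real growth factor = 1.254764 / 1.083966 = 1.157568
Total real return = 1.157568 − 1 → 15.757%.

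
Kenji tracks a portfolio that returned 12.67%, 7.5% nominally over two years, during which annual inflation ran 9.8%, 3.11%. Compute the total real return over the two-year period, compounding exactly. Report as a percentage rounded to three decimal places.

6.983%

Nominal growth factor = 1.1267 × 1.0750 = 1.211203
Price-level growth factor = 1.0980 × 1.0311 = 1.132148
Real growth factor = 1.211203 / 1.132148 = 1.069827
Total real return = 1.069827 − 1 → 6.983%.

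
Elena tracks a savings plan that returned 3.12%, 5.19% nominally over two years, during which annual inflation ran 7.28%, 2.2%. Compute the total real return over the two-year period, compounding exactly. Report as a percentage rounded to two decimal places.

-1.07%

Nominal growth factor = 1.0312 × 1.0519 = 1.084719
Price-level growth factor = 1.0728 × 1.0220 = 1.096402
Real growth factor = 1.084719 / 1.096402 = 0.989345
Total real return = 0.989345 − 1 → -1.07%.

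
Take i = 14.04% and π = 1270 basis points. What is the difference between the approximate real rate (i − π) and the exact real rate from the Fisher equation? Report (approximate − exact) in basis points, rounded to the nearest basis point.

15 basis points

Approximate: r ≈ 14.040% − 12.700% = 1.3400%
Exact: (1 + 0.1404)/(1 + 0.1270) − 1 = 1.1890%
Error = 1.3400% − 1.1890% = 0.1510% → 15 basis points.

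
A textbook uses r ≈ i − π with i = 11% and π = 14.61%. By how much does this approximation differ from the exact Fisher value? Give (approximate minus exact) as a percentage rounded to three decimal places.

Approximate: r ≈ 11.000% − 14.610% = -3.6100%
Exact: (1 + 0.1100)/(1 + 0.1461) − 1 = -3.1498%
Error = -3.6100% − (-3.1498%) = -0.4602% → -0.460%.

-0.460%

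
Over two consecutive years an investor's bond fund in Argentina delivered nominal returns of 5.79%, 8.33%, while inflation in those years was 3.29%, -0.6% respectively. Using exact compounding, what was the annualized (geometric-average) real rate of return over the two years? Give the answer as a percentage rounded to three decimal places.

5.651%

Nominal growth factor = 1.0579 × 1.0833 = 1.14602307
Price-level growth factor = 1.0329 × 0.9940 = 1.02670260
Real growth factor = 1.14602307 / 1.02670260 = 1.11621717
Annualized real rate = 1.11621717^(1/2) − 1 = 5.6512% → 5.651%.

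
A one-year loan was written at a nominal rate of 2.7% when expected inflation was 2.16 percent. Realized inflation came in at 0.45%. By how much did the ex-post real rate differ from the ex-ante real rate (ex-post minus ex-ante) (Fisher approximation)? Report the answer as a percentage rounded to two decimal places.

1.71%

Ex-ante: 2.7% − 2.16% = 0.540%
Ex-post: 2.7% − 0.45% = 2.250%
Difference (ex-post − ex-ante) = 1.7100% → 1.71%.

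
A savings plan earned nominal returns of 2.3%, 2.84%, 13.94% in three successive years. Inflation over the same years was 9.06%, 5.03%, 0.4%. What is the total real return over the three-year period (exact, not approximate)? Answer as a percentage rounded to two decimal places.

Nominal growth factor = 1.0230 × 1.0284 × 1.1394 = 1.198709
Price-level growth factor = 1.0906 × 1.0503 × 1.0040 = 1.150039
Real growth factor = 1.198709 / 1.150039 = 1.042321
Total real return = 1.042321 − 1 → 4.23%.

4.23%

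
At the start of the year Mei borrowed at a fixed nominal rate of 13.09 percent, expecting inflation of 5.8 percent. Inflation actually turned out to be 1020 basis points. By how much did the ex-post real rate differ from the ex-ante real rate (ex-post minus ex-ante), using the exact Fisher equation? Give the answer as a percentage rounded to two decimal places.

Ex-ante: (1 + 0.1309)/(1 + 0.0580) − 1 = 6.8904%
Ex-post: (1 + 0.1309)/(1 + 0.1020) − 1 = 2.6225%
Difference (ex-post − ex-ante) = -4.2679% → -4.27%.

-4.27%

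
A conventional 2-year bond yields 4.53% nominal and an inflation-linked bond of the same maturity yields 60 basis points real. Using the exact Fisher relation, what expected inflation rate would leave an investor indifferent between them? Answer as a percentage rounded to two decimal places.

3.91%

(1 + π) = (1 + i)/(1 + r) = 1.04530 / 1.00600 = 1.039066
Break-even inflation = 1.039066 − 1 → 3.91%.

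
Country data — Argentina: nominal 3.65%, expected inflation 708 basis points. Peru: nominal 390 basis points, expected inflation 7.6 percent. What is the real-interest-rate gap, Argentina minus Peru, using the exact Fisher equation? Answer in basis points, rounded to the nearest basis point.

Argentina: (1 + 0.0365)/(1 + 0.0708) − 1 = -3.2032%
Peru: (1 + 0.0390)/(1 + 0.0760) − 1 = -3.4387%
Differential = -3.2032% − (-3.4387%) = 0.2354% → 24 basis points.

24 basis points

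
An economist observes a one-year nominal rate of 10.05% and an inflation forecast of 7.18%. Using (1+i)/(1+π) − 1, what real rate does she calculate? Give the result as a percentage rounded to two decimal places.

By the Fisher equation, 1 + r = (1 + i)/(1 + π).
1 + r = 1.10050 / 1.07180 = 1.026777
r = 1.026777 − 1 = 2.6777%, i.e. 2.68%.

2.68%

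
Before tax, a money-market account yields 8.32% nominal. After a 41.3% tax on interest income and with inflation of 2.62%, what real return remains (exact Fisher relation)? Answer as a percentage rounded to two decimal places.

2.21%

After-tax nominal return = 8.32% × (1 − 0.413) = 4.88384%.
1 + r = 1.0488384 / 1.02620 = 1.022060
After-tax real rate = 1.022060 − 1 → 2.21%.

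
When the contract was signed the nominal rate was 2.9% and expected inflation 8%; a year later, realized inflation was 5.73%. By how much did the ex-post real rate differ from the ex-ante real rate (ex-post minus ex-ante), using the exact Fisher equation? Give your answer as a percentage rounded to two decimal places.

Ex-ante: (1 + 0.0290)/(1 + 0.0800) − 1 = -4.7222%
Ex-post: (1 + 0.0290)/(1 + 0.0573) − 1 = -2.6766%
Difference (ex-post − ex-ante) = 2.0456% → 2.05%.

2.05%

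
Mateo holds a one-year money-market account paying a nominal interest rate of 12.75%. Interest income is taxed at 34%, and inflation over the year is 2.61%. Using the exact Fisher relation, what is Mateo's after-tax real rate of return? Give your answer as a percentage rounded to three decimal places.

After-tax nominal return = 12.75% × (1 − 0.34) = 8.4150%.
1 + r = 1.08415 / 1.02610 = 1.056573
After-tax real rate = 1.056573 − 1 → 5.657%.

5.657%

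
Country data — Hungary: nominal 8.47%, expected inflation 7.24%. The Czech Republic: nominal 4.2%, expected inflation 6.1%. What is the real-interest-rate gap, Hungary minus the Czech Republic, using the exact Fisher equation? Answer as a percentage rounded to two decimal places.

2.94%

Hungary: (1 + 0.0847)/(1 + 0.0724) − 1 = 1.1470%
The Czech Republic: (1 + 0.0420)/(1 + 0.0610) − 1 = -1.7908%
Differential = 1.1470% − (-1.7908%) = 2.9377% → 2.94%.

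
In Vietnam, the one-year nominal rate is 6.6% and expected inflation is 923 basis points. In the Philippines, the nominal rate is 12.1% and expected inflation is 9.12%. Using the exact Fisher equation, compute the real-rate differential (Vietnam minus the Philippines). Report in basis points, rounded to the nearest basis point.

Vietnam: (1 + 0.0660)/(1 + 0.0923) − 1 = -2.4078%
The Philippines: (1 + 0.1210)/(1 + 0.0912) − 1 = 2.7309%
Differential = -2.4078% − 2.7309% = -5.1387% → -514 basis points.

-514 basis points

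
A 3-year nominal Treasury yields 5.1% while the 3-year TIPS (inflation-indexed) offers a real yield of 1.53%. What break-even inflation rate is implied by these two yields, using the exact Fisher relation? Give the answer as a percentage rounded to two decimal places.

(1 + π) = (1 + i)/(1 + r) = 1.05100 / 1.01530 = 1.035162
Break-even inflation = 1.035162 − 1 → 3.52%.

3.52%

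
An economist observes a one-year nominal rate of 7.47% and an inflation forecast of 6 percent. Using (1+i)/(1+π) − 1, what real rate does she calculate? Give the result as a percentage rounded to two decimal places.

By the Fisher equation, 1 + r = (1 + i)/(1 + π).
1 + r = 1.07470 / 1.06000 = 1.013868
r = 1.013868 − 1 = 1.3868%, i.e. 1.39%.

1.39%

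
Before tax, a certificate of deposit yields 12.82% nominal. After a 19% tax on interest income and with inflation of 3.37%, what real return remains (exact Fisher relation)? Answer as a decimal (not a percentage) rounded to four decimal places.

After-tax nominal return = 12.82% × (1 − 0.19) = 10.3842%.
1 + r = 1.103842 / 1.03370 = 1.067855
After-tax real rate = 1.067855 − 1 → 0.0679.

0.0679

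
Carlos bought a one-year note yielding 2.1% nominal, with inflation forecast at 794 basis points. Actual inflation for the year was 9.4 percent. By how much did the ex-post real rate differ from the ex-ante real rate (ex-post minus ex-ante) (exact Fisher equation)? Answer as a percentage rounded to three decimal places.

Ex-ante: (1 + 0.0210)/(1 + 0.0794) − 1 = -5.4104%
Ex-post: (1 + 0.0210)/(1 + 0.0940) − 1 = -6.6728%
Difference (ex-post − ex-ante) = -1.2623% → -1.262%.

-1.262%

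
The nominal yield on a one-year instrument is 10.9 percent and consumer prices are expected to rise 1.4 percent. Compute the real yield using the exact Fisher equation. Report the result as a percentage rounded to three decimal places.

1 + r = 1.10900 / 1.01400 = 1.093688
r = 1.093688 − 1 = 9.3688%, i.e. 9.369%.

9.369%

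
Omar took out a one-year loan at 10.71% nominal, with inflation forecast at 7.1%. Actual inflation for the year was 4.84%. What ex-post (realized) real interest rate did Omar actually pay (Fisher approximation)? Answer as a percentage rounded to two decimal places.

Ex-post: 10.71% − 4.84% = 5.870%
So the realized real rate is 5.87%.

5.87%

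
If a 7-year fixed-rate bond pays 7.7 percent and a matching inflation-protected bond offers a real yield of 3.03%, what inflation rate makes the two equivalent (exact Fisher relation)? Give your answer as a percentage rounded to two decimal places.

(1 + π) = (1 + i)/(1 + r) = 1.07700 / 1.03030 = 1.045327
Break-even inflation = 1.045327 − 1 → 4.53%.

4.53%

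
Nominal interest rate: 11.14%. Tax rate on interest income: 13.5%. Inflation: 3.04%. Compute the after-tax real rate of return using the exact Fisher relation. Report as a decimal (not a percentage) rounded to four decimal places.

0.0640

After-tax nominal return = 11.14% × (1 − 0.135) = 9.6361%.
1 + r = 1.096361 / 1.03040 = 1.064015
After-tax real rate = 1.064015 − 1 → 0.0640.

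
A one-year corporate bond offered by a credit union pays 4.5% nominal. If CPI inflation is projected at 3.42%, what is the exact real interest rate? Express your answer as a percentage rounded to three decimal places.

1 + r = 1.04500 / 1.03420 = 1.010443
r = 1.010443 − 1 = 1.0443%, i.e. 1.044%.

1.044%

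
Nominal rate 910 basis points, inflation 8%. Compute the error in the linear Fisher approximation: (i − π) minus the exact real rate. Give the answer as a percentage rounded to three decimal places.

0.081%

Approximate: r ≈ 9.100% − 8.000% = 1.1000%
Exact: (1 + 0.0910)/(1 + 0.0800) − 1 = 1.01852%
Error = 1.1000% − 1.01852% = 0.08148% → 0.081%.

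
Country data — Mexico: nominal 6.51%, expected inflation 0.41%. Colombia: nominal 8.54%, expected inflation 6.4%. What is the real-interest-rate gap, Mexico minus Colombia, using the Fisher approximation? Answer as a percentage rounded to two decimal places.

Mexico: 6.51% − 0.41% = 6.100%
Colombia: 8.54% − 6.4% = 2.140%
Differential = 3.960% → 3.96%.

3.96%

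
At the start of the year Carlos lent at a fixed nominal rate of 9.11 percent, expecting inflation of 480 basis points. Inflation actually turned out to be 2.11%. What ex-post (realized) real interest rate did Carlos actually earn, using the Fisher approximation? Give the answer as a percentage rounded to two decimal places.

Ex-post: 9.11% − 2.11% = 7.000%
So the realized real rate is 7.00%.

7.00%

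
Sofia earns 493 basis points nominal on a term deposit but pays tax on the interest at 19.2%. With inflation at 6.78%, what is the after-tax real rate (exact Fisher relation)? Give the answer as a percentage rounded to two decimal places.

-2.62%

After-tax nominal return = 4.93% × (1 − 0.192) = 3.98344%.
1 + r = 1.0398344 / 1.06780 = 0.973810
After-tax real rate = 0.973810 − 1 → -2.62%.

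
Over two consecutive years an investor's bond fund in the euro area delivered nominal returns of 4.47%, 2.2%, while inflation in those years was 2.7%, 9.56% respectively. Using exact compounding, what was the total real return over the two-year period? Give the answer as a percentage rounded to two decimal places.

Compound the nominal returns: 1.0447 × 1.0220 = 1.067683.
Compound inflation: 1.0270 × 1.0956 = 1.125181.
Deflate: 1.067683 / 1.125181 = 0.948899.
Total real return = 0.948899 − 1 → -5.11%.

-5.11%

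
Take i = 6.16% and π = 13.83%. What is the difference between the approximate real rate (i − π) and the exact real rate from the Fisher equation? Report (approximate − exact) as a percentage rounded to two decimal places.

-0.93%

Approximate: r ≈ 6.160% − 13.830% = -7.6700%
Exact: (1 + 0.0616)/(1 + 0.1383) − 1 = -6.7381%
Error = -7.6700% − (-6.7381%) = -0.9319% → -0.93%.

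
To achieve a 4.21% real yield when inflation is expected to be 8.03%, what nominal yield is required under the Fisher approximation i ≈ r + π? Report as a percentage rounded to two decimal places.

12.24%

i ≈ r + π = 4.21% + 8.03% = 12.24%.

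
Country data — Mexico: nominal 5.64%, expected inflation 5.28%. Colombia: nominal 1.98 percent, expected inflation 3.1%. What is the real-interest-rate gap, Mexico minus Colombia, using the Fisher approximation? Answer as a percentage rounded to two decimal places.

Mexico: 5.64% − 5.28% = 0.360%
Colombia: 1.98% − 3.1% = -1.120%
Differential = 1.480% → 1.48%.

1.48%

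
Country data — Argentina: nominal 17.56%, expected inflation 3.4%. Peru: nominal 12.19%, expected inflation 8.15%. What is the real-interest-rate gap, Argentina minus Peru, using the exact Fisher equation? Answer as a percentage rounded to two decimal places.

Argentina: (1 + 0.1756)/(1 + 0.0340) − 1 = 13.6944%
Peru: (1 + 0.1219)/(1 + 0.0815) − 1 = 3.7356%
Differential = 13.6944% − 3.7356% = 9.9588% → 9.96%.

9.96%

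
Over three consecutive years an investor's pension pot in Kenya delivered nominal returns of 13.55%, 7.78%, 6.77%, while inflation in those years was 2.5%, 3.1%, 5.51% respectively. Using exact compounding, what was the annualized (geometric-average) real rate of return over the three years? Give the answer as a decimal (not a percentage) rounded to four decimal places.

0.0543

Nominal growth factor = 1.1355 × 1.0778 × 1.0677 = 1.30669600
Price-level growth factor = 1.0250 × 1.0310 × 1.0551 = 1.11500330
Real growth factor = 1.30669600 / 1.11500330 = 1.17192119
Annualized real rate = 1.17192119^(1/3) − 1 = 5.4305% → 0.0543.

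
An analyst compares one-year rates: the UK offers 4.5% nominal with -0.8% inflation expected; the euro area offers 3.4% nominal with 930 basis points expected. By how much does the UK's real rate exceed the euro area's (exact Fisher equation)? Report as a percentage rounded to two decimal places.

The UK: (1 + 0.0450)/(1 − 0.0080) − 1 = 5.3427%
The euro area: (1 + 0.0340)/(1 + 0.0930) − 1 = -5.3980%
Differential = 5.3427% − (-5.3980%) = 10.7407% → 10.74%.

10.74%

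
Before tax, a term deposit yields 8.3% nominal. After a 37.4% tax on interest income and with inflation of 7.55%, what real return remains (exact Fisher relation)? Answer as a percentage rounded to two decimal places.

-2.19%

After-tax nominal return = 8.3% × (1 − 0.374) = 5.1958%.
1 + r = 1.051958 / 1.07550 = 0.978111
After-tax real rate = 0.978111 − 1 → -2.19%.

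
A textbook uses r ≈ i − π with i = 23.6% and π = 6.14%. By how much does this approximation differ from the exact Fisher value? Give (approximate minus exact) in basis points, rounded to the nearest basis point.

101 basis points

Approximate: r ≈ 23.600% − 6.140% = 17.4600%
Exact: (1 + 0.2360)/(1 + 0.0614) − 1 = 16.4500%
Error = 17.4600% − 16.4500% = 1.0100% → 101 basis points.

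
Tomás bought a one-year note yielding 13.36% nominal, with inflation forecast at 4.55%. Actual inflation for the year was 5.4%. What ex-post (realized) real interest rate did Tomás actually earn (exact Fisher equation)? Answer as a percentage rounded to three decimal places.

Ex-post: (1 + 0.1336)/(1 + 0.0540) − 1 = 7.5522%
So the realized real rate is 7.552%.

7.552%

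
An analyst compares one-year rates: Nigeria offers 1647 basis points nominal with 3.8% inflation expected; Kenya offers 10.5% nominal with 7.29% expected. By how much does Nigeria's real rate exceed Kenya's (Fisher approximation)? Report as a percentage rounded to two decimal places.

9.46%

Nigeria: 16.47% − 3.8% = 12.670%
Kenya: 10.5% − 7.29% = 3.210%
Differential = 9.460% → 9.46%.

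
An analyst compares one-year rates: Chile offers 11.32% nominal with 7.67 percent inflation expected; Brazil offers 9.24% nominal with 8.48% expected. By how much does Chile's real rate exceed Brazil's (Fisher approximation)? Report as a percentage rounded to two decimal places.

Chile: 11.32% − 7.67% = 3.650%
Brazil: 9.24% − 8.48% = 0.760%
Differential = 2.890% → 2.89%.

2.89%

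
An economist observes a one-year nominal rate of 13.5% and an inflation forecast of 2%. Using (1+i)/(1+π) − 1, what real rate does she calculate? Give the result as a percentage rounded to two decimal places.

1 + r = 1.13500 / 1.02000 = 1.112745
r = 1.112745 − 1 = 11.2745%, i.e. 11.27%.

11.27%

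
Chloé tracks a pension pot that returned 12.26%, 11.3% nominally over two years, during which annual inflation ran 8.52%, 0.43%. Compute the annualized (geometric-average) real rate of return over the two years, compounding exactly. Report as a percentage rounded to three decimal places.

Nominal growth factor = 1.1226 × 1.1130 = 1.24945380
Price-level growth factor = 1.0852 × 1.0043 = 1.08986636
Real growth factor = 1.24945380 / 1.08986636 = 1.14642845
Annualized real rate = 1.14642845^(1/2) − 1 = 7.0714% → 7.071%.

7.071%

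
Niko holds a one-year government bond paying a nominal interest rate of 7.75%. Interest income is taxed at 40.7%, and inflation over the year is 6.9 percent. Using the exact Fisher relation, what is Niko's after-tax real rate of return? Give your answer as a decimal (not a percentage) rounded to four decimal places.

-0.0216

After-tax nominal return = 7.75% × (1 − 0.407) = 4.59575%.
1 + r = 1.0459575 / 1.06900 = 0.978445
After-tax real rate = 0.978445 − 1 → -0.0216.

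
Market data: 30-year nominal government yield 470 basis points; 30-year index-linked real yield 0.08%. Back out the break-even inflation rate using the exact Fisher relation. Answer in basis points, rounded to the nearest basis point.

(1 + π) = (1 + i)/(1 + r) = 1.04700 / 1.00080 = 1.046163
Break-even inflation = 1.046163 − 1 → 462 basis points.

462 basis points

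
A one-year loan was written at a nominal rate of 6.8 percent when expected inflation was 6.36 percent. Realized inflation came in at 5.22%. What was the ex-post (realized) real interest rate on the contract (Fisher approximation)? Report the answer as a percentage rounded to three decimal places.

1.580%

Ex-post: 6.8% − 5.22% = 1.580%
So the realized real rate is 1.580%.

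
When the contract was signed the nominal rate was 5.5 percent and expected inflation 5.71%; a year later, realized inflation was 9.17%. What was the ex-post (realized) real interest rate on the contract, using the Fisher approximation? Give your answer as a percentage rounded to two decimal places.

-3.67%

Ex-post: 5.5% − 9.17% = -3.670%
So the realized real rate is -3.67%.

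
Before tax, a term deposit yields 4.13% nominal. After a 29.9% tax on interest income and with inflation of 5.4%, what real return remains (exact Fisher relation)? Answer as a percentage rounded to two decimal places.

After-tax nominal return = 4.13% × (1 − 0.299) = 2.89513%.
1 + r = 1.0289513 / 1.05400 = 0.976235
After-tax real rate = 0.976235 − 1 → -2.38%.

-2.38%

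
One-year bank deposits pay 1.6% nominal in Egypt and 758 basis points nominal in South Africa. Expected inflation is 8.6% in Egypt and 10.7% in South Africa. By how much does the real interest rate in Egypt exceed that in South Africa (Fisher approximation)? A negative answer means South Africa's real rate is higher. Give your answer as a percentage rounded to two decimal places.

Egypt: 1.6% − 8.6% = -7.000%
South Africa: 7.58% − 10.7% = -3.120%
Differential = -3.880% → -3.88%.

-3.88%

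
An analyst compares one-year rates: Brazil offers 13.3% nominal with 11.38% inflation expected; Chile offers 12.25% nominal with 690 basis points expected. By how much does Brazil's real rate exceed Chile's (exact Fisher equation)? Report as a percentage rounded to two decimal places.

-3.28%

Brazil: (1 + 0.1330)/(1 + 0.1138) − 1 = 1.7238%
Chile: (1 + 0.1225)/(1 + 0.0690) − 1 = 5.0047%
Differential = 1.7238% − 5.0047% = -3.2808% → -3.28%.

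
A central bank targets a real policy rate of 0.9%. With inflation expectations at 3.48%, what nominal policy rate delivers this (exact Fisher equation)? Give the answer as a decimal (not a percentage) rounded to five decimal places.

0.04411

(1 + i) = (1 + r)(1 + π) = 1.00900 × 1.03480 = 1.0441132
i = 1.0441132 − 1, so the required nominal rate is 0.04411.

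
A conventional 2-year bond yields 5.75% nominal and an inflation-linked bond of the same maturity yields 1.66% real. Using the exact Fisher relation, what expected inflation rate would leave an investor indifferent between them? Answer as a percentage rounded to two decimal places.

(1 + π) = (1 + i)/(1 + r) = 1.05750 / 1.01660 = 1.040232
Break-even inflation = 1.040232 − 1 → 4.02%.

4.02%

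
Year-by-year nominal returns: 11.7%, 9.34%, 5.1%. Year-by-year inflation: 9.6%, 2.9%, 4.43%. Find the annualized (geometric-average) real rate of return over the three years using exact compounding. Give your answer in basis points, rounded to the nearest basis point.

Nominal growth factor = 1.1170 × 1.0934 × 1.0510 = 1.28361552
Price-level growth factor = 1.0960 × 1.0290 × 1.0443 = 1.17774483
Real growth factor = 1.28361552 / 1.17774483 = 1.08989272
Annualized real rate = 1.08989272^(1/3) − 1 = 2.9109% → 291 basis points.

291 basis points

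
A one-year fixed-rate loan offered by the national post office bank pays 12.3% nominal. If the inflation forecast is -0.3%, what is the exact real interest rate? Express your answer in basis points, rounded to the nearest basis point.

1264 basis points

1 + r = 1.12300 / 0.99700 = 1.126379
r = 1.126379 − 1 = 12.6379%, i.e. 1264 basis points.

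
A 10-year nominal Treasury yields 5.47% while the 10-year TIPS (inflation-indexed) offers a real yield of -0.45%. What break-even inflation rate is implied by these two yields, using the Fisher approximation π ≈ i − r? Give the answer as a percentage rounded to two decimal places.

5.92%

π ≈ i − r = 5.47% − (-0.45%) → 5.92%.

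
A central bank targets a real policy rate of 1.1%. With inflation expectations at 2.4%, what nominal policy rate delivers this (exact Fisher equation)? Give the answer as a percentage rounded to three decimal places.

3.526%

(1 + i) = (1 + r)(1 + π) = 1.01100 × 1.02400 = 1.035264
i = 1.035264 − 1, so the required nominal rate is 3.526%.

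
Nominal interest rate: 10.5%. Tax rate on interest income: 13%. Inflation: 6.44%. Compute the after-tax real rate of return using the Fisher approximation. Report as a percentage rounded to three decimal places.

2.695%

After-tax nominal return = 10.5% × (1 − 0.13) = 9.1350%.
r ≈ 9.1350% − 6.44% → 2.695%.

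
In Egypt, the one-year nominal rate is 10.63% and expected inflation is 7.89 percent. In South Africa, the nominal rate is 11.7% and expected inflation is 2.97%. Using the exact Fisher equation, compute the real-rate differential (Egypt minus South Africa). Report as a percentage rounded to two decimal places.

-5.94%

Egypt: (1 + 0.1063)/(1 + 0.0789) − 1 = 2.5396%
South Africa: (1 + 0.1170)/(1 + 0.0297) − 1 = 8.4782%
Differential = 2.5396% − 8.4782% = -5.9386% → -5.94%.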